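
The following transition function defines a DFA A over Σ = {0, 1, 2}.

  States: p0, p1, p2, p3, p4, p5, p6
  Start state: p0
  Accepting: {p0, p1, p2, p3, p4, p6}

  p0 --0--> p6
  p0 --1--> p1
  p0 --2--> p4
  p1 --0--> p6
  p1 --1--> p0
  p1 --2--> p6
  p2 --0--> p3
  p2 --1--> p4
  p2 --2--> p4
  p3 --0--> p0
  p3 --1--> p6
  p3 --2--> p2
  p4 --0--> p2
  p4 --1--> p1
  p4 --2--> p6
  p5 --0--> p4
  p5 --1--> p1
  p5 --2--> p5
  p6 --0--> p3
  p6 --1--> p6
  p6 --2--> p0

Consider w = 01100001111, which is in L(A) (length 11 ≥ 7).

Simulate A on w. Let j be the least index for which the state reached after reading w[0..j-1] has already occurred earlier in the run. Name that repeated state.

State sequence: p0 -0-> p6 -1-> p6 -1-> p6 -0-> p3 -0-> p0 -0-> p6 -0-> p3 -1-> p6 -1-> p6 -1-> p6 -1-> p6
First repeat at step 2: p6 was already visited.

The earliest repeat is at step j = 2: A is in p6, which it already visited at step i = 1.
Pumping length from the standard proof: p = 7 (the number of states). The repeated state found above gives |xy| = j ≤ 7 and |y| = j − i ≥ 1.

p6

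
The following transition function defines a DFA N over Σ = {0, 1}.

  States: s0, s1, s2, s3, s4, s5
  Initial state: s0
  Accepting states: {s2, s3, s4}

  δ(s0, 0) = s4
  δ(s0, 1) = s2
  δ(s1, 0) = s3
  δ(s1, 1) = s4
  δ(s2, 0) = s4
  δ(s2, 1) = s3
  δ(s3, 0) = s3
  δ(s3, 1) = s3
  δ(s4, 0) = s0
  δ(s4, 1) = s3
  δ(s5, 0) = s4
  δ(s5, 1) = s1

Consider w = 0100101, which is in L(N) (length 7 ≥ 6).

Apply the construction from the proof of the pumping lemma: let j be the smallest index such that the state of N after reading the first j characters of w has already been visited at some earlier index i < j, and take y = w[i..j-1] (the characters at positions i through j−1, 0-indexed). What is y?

Run of N on w = 0 1 0 0 1 0 1:
  step 0: s0  (start)
  step 1: s4  (read 0: s0→s4)
  step 2: s3  (read 1: s4→s3)
  step 3: s3  (read 0: s3→s3)   ← first repeat (s3 seen earlier)
  step 4: s3  (read 0: s3→s3)
  step 5: s3  (read 1: s3→s3)
  step 6: s3  (read 0: s3→s3)
  step 7: s3  (read 1: s3→s3)

So i = 2, j = 3, giving x = w[0:2] = 01, y = w[2:3] = 0, z = w[3:7] = 0101.
Check: |xy| = 3 ≤ 6 and |y| = 1 ≥ 1. Reading y takes N from s3 back to s3, so every xyⁱz is accepted.

0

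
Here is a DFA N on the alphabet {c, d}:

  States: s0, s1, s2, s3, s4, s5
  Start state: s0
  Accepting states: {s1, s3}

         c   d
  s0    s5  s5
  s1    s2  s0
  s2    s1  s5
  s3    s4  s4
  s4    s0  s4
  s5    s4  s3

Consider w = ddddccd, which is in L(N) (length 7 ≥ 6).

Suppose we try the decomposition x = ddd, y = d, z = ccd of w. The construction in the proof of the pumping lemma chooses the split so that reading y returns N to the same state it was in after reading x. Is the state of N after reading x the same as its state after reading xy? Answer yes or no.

Run of N on the first 4 characters of w = d d d d:
  step 0: s0  (start)
  step 1: s5  (read d: s0→s5)
  step 2: s3  (read d: s5→s3)
  step 3: s4  (read d: s3→s4)
  step 4: s4  (read d: s4→s4)

After x (step 3): s4. After xy (step 4): s4.
They match, so y = d drives N around a cycle from s4 back to itself; pumping y any number of times keeps N in s4 before reading z, and xyⁱz ∈ L(N) for every i ≥ 0.

yes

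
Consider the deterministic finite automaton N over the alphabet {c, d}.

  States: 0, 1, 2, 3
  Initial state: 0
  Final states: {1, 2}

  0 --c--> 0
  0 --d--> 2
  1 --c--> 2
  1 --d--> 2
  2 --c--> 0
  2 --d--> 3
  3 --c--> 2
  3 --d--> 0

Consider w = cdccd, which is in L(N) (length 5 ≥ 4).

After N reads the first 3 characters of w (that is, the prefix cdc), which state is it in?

State sequence: 0 -c-> 0 -d-> 2 -c-> 0

After reading 3 characters, N is in state 0.
(This kind of state-tracing is the core of the pumping-lemma construction: with 4 states, pigeonhole forces a repeat within the first 4 steps.)

0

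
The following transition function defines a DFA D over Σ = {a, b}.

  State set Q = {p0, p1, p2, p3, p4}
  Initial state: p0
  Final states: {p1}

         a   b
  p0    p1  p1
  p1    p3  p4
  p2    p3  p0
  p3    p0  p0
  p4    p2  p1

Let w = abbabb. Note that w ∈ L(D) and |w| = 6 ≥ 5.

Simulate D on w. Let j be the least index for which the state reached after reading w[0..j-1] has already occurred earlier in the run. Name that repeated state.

p1

Run of D on w = a b b a b b:
  step 0: p0  (start)
  step 1: p1  (read a: p0→p1)
  step 2: p4  (read b: p1→p4)
  step 3: p1  (read b: p4→p1)   ← first repeat (p1 seen earlier)
  step 4: p3  (read a: p1→p3)
  step 5: p0  (read b: p3→p0)
  step 6: p1  (read b: p0→p1)

The earliest repeat is at step j = 3: D is in p1, which it already visited at step i = 1.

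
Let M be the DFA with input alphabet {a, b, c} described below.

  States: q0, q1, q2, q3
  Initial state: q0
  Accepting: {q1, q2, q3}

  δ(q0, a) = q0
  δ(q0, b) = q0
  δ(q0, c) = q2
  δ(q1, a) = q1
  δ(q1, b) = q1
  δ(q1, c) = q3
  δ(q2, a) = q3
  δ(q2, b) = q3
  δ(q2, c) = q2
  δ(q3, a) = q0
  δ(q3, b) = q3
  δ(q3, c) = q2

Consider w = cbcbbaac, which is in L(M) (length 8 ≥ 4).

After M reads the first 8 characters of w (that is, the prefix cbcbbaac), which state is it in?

State sequence: q0 -c-> q2 -b-> q3 -c-> q2 -b-> q3 -b-> q3 -a-> q0 -a-> q0 -c-> q2

After reading 8 characters, M is in state q2.

q2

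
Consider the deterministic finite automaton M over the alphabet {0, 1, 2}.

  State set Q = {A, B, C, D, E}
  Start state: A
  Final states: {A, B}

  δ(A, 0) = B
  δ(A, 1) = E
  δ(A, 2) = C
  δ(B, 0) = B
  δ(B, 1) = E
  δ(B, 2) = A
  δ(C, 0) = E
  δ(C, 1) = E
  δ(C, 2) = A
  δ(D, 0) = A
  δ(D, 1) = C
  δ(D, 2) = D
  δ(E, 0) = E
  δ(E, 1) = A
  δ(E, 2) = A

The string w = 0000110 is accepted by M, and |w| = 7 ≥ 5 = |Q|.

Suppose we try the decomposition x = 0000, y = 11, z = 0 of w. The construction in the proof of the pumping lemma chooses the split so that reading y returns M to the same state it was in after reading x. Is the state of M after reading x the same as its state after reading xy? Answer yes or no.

no

Run of M on the first 6 characters of w = 0 0 0 0 1 1:
  step 0: A  (start)
  step 1: B  (read 0: A→B)
  step 2: B  (read 0: B→B)
  step 3: B  (read 0: B→B)
  step 4: B  (read 0: B→B)
  step 5: E  (read 1: B→E)
  step 6: A  (read 1: E→A)

After x (step 4): B. After xy (step 6): A.
They differ (B ≠ A), so y is not a cycle from the state after x; this split is not the one the pumping-lemma construction produces, and pumping y need not keep the string in L(M).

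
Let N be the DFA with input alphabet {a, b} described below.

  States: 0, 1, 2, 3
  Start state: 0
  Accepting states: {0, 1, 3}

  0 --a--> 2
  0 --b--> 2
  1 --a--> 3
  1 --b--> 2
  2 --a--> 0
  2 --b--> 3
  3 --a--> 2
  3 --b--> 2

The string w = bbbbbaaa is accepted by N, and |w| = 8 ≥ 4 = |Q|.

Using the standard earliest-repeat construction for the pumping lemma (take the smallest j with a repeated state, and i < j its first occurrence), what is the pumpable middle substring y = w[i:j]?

bb

State sequence: 0 -b-> 2 -b-> 3 -b-> 2 -b-> 3 -b-> 2 -a-> 0 -a-> 2 -a-> 0
First repeat at step 3: 2 was already visited.

So i = 1, j = 3, giving x = w[0:1] = b, y = w[1:3] = bb, z = w[3:8] = bbaaa.
Check: |xy| = 3 ≤ 4 and |y| = 2 ≥ 1. Reading y takes N from 2 back to 2, so every xyⁱz is accepted.
Since N has 4 states, any run of length ≥ 4 visits 4+1 states, so by pigeonhole some state repeats within the first 4 steps — that repeat gives the pumpable loop.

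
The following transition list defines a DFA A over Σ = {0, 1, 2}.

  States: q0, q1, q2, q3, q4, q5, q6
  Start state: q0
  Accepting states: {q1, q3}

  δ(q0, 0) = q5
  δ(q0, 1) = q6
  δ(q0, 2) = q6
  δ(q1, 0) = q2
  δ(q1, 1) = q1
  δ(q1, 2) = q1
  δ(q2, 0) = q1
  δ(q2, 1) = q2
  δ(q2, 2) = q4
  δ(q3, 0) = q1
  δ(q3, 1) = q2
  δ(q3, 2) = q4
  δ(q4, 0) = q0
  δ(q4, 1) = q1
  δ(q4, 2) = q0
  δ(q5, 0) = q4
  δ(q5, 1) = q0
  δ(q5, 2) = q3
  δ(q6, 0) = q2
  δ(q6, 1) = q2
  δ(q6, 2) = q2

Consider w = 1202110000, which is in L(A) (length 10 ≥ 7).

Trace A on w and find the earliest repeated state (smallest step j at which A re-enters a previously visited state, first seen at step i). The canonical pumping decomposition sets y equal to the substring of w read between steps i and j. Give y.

State sequence: q0 -1-> q6 -2-> q2 -0-> q1 -2-> q1 -1-> q1 -1-> q1 -0-> q2 -0-> q1 -0-> q2 -0-> q1
First repeat at step 4: q1 was already visited.

So i = 3, j = 4, giving x = w[0:3] = 120, y = w[3:4] = 2, z = w[4:10] = 110000.
Check: |xy| = 4 ≤ 7 and |y| = 1 ≥ 1. Reading y takes A from q1 back to q1, so every xyⁱz is accepted.
The DFA has 7 states, so the proof of the pumping lemma guarantees a repeated state among the first 7+1 visited; the segment between the two visits is the pumpable y.

2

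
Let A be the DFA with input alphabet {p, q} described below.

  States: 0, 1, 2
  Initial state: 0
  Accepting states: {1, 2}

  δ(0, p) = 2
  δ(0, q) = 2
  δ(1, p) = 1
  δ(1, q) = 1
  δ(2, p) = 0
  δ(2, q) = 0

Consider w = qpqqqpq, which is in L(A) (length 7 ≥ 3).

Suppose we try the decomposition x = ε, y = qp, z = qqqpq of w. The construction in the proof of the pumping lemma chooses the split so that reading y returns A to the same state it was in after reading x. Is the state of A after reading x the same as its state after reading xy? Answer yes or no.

Run of A on the first 2 characters of w = q p:
  step 0: 0  (start)
  step 1: 2  (read q: 0→2)
  step 2: 0  (read p: 2→0)

After x (step 0): 0. After xy (step 2): 0.
They match, so y = qp drives A around a cycle from 0 back to itself; pumping y any number of times keeps A in 0 before reading z, and xyⁱz ∈ L(A) for every i ≥ 0.

yes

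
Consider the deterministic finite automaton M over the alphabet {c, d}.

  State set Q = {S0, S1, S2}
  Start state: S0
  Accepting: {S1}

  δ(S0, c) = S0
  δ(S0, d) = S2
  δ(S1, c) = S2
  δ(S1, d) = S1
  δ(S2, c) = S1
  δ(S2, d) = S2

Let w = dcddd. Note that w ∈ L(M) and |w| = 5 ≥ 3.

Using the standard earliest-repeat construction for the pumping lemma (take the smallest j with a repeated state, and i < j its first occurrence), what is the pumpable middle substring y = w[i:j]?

d

Run of M on w = d c d d d:
  step 0: S0  (start)
  step 1: S2  (read d: S0→S2)
  step 2: S1  (read c: S2→S1)
  step 3: S1  (read d: S1→S1)   ← first repeat (S1 seen earlier)
  step 4: S1  (read d: S1→S1)
  step 5: S1  (read d: S1→S1)

So i = 2, j = 3, giving x = w[0:2] = dc, y = w[2:3] = d, z = w[3:5] = dd.
Check: |xy| = 3 ≤ 3 and |y| = 1 ≥ 1. Reading y takes M from S1 back to S1, so every xyⁱz is accepted.
With |Q| = 3, pigeonhole forces a state repeat no later than step 3; the substring read between the first and second visits to that state can be pumped.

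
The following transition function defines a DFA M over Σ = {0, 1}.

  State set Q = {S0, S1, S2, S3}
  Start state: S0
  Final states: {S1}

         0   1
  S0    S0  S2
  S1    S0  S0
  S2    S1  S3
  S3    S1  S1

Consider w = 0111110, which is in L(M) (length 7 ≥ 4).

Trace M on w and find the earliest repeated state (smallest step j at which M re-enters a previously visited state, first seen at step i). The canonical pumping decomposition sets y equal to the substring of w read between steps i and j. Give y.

Run of M on w = 0 1 1 1 1 1 0:
  step 0: S0  (start)
  step 1: S0  (read 0: S0→S0)   ← first repeat (S0 seen earlier)
  step 2: S2  (read 1: S0→S2)
  step 3: S3  (read 1: S2→S3)
  step 4: S1  (read 1: S3→S1)
  step 5: S0  (read 1: S1→S0)
  step 6: S2  (read 1: S0→S2)
  step 7: S1  (read 0: S2→S1)

So i = 0, j = 1, giving x = w[0:0] = ε, y = w[0:1] = 0, z = w[1:7] = 111110.
Check: |xy| = 1 ≤ 4 and |y| = 1 ≥ 1. Reading y takes M from S0 back to S0, so every xyⁱz is accepted.
Since M has 4 states, any run of length ≥ 4 visits 4+1 states, so by pigeonhole some state repeats within the first 4 steps — that repeat gives the pumpable loop.

0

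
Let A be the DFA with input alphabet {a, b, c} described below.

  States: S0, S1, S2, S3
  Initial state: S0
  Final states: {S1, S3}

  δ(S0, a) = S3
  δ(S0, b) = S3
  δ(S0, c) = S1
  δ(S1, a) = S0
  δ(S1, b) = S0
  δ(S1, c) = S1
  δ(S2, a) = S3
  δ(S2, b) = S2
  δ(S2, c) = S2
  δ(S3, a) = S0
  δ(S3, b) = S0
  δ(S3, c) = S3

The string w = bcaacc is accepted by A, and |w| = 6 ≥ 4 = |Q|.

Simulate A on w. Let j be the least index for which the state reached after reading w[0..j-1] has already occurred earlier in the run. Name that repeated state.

S3

State sequence: S0 -b-> S3 -c-> S3 -a-> S0 -a-> S3 -c-> S3 -c-> S3
First repeat at step 2: S3 was already visited.

The earliest repeat is at step j = 2: A is in S3, which it already visited at step i = 1.
Pumping length from the standard proof: p = 4 (the number of states). The repeated state found above gives |xy| = j ≤ 4 and |y| = j − i ≥ 1.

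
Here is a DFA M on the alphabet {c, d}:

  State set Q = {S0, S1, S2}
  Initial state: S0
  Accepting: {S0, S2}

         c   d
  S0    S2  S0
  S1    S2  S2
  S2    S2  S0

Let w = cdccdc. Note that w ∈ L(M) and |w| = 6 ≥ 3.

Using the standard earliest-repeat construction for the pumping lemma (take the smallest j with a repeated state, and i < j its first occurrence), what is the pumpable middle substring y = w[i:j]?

cd

Run of M on w = c d c c d c:
  step 0: S0  (start)
  step 1: S2  (read c: S0→S2)
  step 2: S0  (read d: S2→S0)   ← first repeat (S0 seen earlier)
  step 3: S2  (read c: S0→S2)
  step 4: S2  (read c: S2→S2)
  step 5: S0  (read d: S2→S0)
  step 6: S2  (read c: S0→S2)

So i = 0, j = 2, giving x = w[0:0] = ε, y = w[0:2] = cd, z = w[2:6] = ccdc.
Check: |xy| = 2 ≤ 3 and |y| = 2 ≥ 1. Reading y takes M from S0 back to S0, so every xyⁱz is accepted.
With |Q| = 3, pigeonhole forces a state repeat no later than step 3; the substring read between the first and second visits to that state can be pumped.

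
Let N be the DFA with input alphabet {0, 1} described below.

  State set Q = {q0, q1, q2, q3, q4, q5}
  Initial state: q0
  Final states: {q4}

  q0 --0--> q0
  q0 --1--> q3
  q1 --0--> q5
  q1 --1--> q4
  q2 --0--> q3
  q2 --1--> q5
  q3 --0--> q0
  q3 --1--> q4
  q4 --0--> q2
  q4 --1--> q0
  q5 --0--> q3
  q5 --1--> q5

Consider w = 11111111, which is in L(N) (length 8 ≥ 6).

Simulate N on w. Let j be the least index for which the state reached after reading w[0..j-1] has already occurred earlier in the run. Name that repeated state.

q0

State sequence: q0 -1-> q3 -1-> q4 -1-> q0 -1-> q3 -1-> q4 -1-> q0 -1-> q3 -1-> q4
First repeat at step 3: q0 was already visited.

The earliest repeat is at step j = 3: N is in q0, which it already visited at step i = 0.
Since N has 6 states, any run of length ≥ 6 visits 6+1 states, so by pigeonhole some state repeats within the first 6 steps — that repeat gives the pumpable loop.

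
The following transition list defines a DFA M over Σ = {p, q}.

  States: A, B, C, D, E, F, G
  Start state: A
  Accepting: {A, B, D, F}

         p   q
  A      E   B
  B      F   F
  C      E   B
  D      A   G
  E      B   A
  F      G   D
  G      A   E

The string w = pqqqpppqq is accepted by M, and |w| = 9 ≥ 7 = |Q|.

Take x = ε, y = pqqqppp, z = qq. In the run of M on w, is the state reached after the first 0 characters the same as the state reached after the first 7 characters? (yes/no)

Run of M on the first 7 characters of w = p q q q p p p:
  step 0: A  (start)
  step 1: E  (read p: A→E)
  step 2: A  (read q: E→A)
  step 3: B  (read q: A→B)
  step 4: F  (read q: B→F)
  step 5: G  (read p: F→G)
  step 6: A  (read p: G→A)
  step 7: E  (read p: A→E)

After x (step 0): A. After xy (step 7): E.
They differ (A ≠ E), so y is not a cycle from the state after x; this split is not the one the pumping-lemma construction produces, and pumping y need not keep the string in L(M).

no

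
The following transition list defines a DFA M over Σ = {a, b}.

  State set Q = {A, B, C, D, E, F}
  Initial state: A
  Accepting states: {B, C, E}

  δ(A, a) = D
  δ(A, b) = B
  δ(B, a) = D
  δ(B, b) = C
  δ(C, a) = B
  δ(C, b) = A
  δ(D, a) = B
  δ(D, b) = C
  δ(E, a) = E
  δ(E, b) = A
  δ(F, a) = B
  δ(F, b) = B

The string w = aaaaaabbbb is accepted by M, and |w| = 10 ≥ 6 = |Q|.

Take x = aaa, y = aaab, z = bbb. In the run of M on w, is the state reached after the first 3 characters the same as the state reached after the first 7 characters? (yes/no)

no

Run of M on the first 7 characters of w = a a a a a a b:
  step 0: A  (start)
  step 1: D  (read a: A→D)
  step 2: B  (read a: D→B)
  step 3: D  (read a: B→D)
  step 4: B  (read a: D→B)
  step 5: D  (read a: B→D)
  step 6: B  (read a: D→B)
  step 7: C  (read b: B→C)

After x (step 3): D. After xy (step 7): C.
They differ (D ≠ C), so y is not a cycle from the state after x; this split is not the one the pumping-lemma construction produces, and pumping y need not keep the string in L(M).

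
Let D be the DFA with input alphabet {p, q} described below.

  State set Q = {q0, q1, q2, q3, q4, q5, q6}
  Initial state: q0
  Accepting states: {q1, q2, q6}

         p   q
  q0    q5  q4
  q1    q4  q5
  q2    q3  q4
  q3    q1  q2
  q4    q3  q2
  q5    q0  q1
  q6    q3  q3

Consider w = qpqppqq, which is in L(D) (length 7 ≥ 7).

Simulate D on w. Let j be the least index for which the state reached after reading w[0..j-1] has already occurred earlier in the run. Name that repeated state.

State sequence: q0 -q-> q4 -p-> q3 -q-> q2 -p-> q3 -p-> q1 -q-> q5 -q-> q1
First repeat at step 4: q3 was already visited.

The earliest repeat is at step j = 4: D is in q3, which it already visited at step i = 2.

q3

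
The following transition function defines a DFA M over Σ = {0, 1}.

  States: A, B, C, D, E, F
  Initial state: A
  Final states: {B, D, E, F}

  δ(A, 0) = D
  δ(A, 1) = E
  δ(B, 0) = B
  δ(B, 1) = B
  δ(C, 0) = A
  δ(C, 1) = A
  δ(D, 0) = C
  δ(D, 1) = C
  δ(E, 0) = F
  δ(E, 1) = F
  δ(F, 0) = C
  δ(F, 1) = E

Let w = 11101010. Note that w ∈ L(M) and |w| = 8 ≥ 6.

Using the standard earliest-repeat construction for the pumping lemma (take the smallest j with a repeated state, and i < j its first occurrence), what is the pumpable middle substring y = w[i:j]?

11

Run of M on w = 1 1 1 0 1 0 1 0:
  step 0: A  (start)
  step 1: E  (read 1: A→E)
  step 2: F  (read 1: E→F)
  step 3: E  (read 1: F→E)   ← first repeat (E seen earlier)
  step 4: F  (read 0: E→F)
  step 5: E  (read 1: F→E)
  step 6: F  (read 0: E→F)
  step 7: E  (read 1: F→E)
  step 8: F  (read 0: E→F)

So i = 1, j = 3, giving x = w[0:1] = 1, y = w[1:3] = 11, z = w[3:8] = 01010.
Check: |xy| = 3 ≤ 6 and |y| = 2 ≥ 1. Reading y takes M from E back to E, so every xyⁱz is accepted.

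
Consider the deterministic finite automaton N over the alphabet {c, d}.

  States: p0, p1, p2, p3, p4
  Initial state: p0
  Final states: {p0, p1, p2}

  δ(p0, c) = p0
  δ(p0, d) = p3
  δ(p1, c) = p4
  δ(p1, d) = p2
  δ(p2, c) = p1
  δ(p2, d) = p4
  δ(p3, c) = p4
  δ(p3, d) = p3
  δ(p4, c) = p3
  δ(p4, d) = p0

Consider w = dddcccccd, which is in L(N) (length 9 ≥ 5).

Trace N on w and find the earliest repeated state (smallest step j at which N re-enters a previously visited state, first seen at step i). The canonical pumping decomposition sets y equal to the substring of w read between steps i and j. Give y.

Run of N on w = d d d c c c c c d:
  step 0: p0  (start)
  step 1: p3  (read d: p0→p3)
  step 2: p3  (read d: p3→p3)   ← first repeat (p3 seen earlier)
  step 3: p3  (read d: p3→p3)
  step 4: p4  (read c: p3→p4)
  step 5: p3  (read c: p4→p3)
  step 6: p4  (read c: p3→p4)
  step 7: p3  (read c: p4→p3)
  step 8: p4  (read c: p3→p4)
  step 9: p0  (read d: p4→p0)

So i = 1, j = 2, giving x = w[0:1] = d, y = w[1:2] = d, z = w[2:9] = dcccccd.
Check: |xy| = 2 ≤ 5 and |y| = 1 ≥ 1. Reading y takes N from p3 back to p3, so every xyⁱz is accepted.

d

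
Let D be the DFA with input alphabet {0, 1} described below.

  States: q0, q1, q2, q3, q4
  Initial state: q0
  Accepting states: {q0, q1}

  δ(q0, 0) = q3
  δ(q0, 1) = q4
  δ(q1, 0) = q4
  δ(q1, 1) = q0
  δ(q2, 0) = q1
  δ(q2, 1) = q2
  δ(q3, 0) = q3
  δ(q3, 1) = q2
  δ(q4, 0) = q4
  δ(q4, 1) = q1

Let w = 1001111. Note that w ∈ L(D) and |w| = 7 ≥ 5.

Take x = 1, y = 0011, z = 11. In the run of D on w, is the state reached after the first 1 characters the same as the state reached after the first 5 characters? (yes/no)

State sequence: q0 -1-> q4 -0-> q4 -0-> q4 -1-> q1 -1-> q0

After x (step 1): q4. After xy (step 5): q0.
They differ (q4 ≠ q0), so y is not a cycle from the state after x; this split is not the one the pumping-lemma construction produces, and pumping y need not keep the string in L(D).

no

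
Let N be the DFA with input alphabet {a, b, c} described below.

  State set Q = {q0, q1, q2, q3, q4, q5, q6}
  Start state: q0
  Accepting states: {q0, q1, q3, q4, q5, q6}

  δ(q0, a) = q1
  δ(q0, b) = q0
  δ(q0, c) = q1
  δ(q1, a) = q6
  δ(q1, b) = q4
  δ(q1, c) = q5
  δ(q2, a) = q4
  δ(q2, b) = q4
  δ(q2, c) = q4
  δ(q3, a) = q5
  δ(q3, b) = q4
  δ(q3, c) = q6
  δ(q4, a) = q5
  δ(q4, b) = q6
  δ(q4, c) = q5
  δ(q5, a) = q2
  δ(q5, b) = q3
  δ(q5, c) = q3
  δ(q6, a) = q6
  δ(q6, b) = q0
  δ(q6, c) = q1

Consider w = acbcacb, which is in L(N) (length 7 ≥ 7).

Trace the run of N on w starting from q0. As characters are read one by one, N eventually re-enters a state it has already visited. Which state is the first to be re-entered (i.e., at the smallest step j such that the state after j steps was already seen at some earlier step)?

State sequence: q0 -a-> q1 -c-> q5 -b-> q3 -c-> q6 -a-> q6 -c-> q1 -b-> q4
First repeat at step 5: q6 was already visited.

The earliest repeat is at step j = 5: N is in q6, which it already visited at step i = 4.
The DFA has 7 states, so the proof of the pumping lemma guarantees a repeated state among the first 7+1 visited; the segment between the two visits is the pumpable y.

q6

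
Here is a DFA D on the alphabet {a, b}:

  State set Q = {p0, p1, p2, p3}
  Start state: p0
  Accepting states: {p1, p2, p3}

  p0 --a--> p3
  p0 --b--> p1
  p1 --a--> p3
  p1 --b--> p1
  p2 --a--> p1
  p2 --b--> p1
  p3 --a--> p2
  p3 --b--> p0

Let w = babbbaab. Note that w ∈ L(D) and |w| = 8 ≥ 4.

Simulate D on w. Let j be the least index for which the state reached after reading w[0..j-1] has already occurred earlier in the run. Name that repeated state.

State sequence: p0 -b-> p1 -a-> p3 -b-> p0 -b-> p1 -b-> p1 -a-> p3 -a-> p2 -b-> p1
First repeat at step 3: p0 was already visited.

The earliest repeat is at step j = 3: D is in p0, which it already visited at step i = 0.

p0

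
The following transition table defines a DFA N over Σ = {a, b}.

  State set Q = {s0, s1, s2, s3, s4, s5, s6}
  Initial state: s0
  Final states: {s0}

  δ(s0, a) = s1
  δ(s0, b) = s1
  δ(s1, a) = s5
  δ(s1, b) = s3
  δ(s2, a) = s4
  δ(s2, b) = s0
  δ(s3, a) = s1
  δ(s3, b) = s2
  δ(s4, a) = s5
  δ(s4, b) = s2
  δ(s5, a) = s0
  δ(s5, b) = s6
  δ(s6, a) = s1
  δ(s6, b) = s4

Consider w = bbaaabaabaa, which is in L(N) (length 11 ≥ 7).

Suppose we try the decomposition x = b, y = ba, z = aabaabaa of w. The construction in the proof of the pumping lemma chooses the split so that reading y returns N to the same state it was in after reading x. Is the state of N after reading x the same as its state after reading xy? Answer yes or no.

State sequence: s0 -b-> s1 -b-> s3 -a-> s1

After x (step 1): s1. After xy (step 3): s1.
They match, so y = ba drives N around a cycle from s1 back to itself; pumping y any number of times keeps N in s1 before reading z, and xyⁱz ∈ L(N) for every i ≥ 0.

yes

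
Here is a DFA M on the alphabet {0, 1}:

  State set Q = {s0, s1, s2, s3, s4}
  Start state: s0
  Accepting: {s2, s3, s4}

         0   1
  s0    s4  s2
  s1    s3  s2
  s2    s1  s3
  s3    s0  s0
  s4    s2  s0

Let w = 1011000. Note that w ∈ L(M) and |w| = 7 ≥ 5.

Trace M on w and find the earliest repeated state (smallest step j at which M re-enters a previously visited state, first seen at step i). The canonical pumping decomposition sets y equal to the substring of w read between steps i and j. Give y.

01

State sequence: s0 -1-> s2 -0-> s1 -1-> s2 -1-> s3 -0-> s0 -0-> s4 -0-> s2
First repeat at step 3: s2 was already visited.

So i = 1, j = 3, giving x = w[0:1] = 1, y = w[1:3] = 01, z = w[3:7] = 1000.
Check: |xy| = 3 ≤ 5 and |y| = 2 ≥ 1. Reading y takes M from s2 back to s2, so every xyⁱz is accepted.
Since M has 5 states, any run of length ≥ 5 visits 5+1 states, so by pigeonhole some state repeats within the first 5 steps — that repeat gives the pumpable loop.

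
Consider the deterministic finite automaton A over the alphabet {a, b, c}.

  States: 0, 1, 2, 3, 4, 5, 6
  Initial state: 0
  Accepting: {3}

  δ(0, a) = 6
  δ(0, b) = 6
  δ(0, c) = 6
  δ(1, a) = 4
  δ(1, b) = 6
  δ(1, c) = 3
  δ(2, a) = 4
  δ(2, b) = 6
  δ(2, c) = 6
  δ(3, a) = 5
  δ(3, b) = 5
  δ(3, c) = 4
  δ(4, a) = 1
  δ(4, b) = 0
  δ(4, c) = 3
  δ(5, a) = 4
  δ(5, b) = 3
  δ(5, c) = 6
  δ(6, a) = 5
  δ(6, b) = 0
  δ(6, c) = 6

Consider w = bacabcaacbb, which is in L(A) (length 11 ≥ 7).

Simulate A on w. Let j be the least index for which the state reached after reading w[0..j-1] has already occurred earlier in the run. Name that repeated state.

6

State sequence: 0 -b-> 6 -a-> 5 -c-> 6 -a-> 5 -b-> 3 -c-> 4 -a-> 1 -a-> 4 -c-> 3 -b-> 5 -b-> 3
First repeat at step 3: 6 was already visited.

The earliest repeat is at step j = 3: A is in 6, which it already visited at step i = 1.
Pumping length from the standard proof: p = 7 (the number of states). The repeated state found above gives |xy| = j ≤ 7 and |y| = j − i ≥ 1.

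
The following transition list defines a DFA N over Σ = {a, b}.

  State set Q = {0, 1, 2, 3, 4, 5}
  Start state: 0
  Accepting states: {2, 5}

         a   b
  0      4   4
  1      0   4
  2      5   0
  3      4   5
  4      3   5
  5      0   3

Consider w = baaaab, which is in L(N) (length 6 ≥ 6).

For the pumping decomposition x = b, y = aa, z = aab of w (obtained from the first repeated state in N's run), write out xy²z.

baaaaaab

xy^2z = b·aa·aa·aab = baaaaaab.
Reading y = aa takes N from 4 back to 4, so after x·y·y the machine is still in 4, and z then leads to the accepting state 5. Hence baaaaaab ∈ L(N).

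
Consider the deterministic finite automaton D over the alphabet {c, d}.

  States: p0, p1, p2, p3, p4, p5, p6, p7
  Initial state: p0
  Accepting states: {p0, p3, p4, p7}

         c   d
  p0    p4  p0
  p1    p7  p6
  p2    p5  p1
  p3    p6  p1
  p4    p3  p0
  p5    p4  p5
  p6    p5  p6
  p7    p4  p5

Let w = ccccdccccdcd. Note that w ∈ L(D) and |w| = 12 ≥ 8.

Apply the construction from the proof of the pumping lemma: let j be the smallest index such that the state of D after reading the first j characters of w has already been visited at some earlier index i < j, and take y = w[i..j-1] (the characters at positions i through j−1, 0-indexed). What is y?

d

Run of D on w = c c c c d c c c c d c d:
  step 0: p0  (start)
  step 1: p4  (read c: p0→p4)
  step 2: p3  (read c: p4→p3)
  step 3: p6  (read c: p3→p6)
  step 4: p5  (read c: p6→p5)
  step 5: p5  (read d: p5→p5)   ← first repeat (p5 seen earlier)
  step 6: p4  (read c: p5→p4)
  step 7: p3  (read c: p4→p3)
  step 8: p6  (read c: p3→p6)
  step 9: p5  (read c: p6→p5)
  step 10: p5  (read d: p5→p5)
  step 11: p4  (read c: p5→p4)
  step 12: p0  (read d: p4→p0)

So i = 4, j = 5, giving x = w[0:4] = cccc, y = w[4:5] = d, z = w[5:12] = ccccdcd.
Check: |xy| = 5 ≤ 8 and |y| = 1 ≥ 1. Reading y takes D from p5 back to p5, so every xyⁱz is accepted.
Pumping length from the standard proof: p = 8 (the number of states). The repeated state found above gives |xy| = j ≤ 8 and |y| = j − i ≥ 1.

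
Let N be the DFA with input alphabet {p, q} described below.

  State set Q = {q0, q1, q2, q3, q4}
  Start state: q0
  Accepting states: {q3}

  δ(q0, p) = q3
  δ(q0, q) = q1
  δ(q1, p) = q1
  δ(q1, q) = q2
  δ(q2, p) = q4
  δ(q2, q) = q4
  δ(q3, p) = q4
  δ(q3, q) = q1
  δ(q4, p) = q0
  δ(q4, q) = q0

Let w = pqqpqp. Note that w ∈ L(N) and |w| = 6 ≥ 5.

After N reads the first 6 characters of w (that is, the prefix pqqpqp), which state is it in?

State sequence: q0 -p-> q3 -q-> q1 -q-> q2 -p-> q4 -q-> q0 -p-> q3

After reading 6 characters, N is in state q3.

q3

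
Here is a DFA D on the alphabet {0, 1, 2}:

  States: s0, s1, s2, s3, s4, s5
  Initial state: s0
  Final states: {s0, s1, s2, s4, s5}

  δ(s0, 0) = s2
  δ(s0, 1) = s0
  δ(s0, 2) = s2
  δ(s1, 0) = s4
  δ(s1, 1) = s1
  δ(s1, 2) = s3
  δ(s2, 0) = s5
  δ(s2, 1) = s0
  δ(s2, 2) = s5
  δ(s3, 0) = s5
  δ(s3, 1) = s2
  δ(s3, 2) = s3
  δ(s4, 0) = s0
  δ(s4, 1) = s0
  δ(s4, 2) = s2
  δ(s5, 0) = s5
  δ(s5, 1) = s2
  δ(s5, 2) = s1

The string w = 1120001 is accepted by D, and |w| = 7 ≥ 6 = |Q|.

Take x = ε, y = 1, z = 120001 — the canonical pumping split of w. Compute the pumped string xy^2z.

11120001

xy^2z = ε·1·1·120001 = 11120001.
Reading y = 1 takes D from s0 back to s0, so after x·y·y the machine is still in s0, and z then leads to the accepting state s2. Hence 11120001 ∈ L(D).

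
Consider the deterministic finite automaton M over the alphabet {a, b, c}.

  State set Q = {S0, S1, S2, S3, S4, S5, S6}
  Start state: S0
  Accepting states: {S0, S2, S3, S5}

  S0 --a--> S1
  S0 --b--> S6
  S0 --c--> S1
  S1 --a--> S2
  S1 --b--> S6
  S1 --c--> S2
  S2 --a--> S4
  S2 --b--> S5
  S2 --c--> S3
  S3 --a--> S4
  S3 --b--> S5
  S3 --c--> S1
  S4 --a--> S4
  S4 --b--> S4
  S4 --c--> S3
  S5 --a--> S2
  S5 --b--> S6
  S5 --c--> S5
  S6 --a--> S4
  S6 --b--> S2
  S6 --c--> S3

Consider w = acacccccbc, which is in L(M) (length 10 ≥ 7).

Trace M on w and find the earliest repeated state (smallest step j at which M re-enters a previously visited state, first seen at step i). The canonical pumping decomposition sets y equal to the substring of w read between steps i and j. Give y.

cacc

State sequence: S0 -a-> S1 -c-> S2 -a-> S4 -c-> S3 -c-> S1 -c-> S2 -c-> S3 -c-> S1 -b-> S6 -c-> S3
First repeat at step 5: S1 was already visited.

So i = 1, j = 5, giving x = w[0:1] = a, y = w[1:5] = cacc, z = w[5:10] = cccbc.
Check: |xy| = 5 ≤ 7 and |y| = 4 ≥ 1. Reading y takes M from S1 back to S1, so every xyⁱz is accepted.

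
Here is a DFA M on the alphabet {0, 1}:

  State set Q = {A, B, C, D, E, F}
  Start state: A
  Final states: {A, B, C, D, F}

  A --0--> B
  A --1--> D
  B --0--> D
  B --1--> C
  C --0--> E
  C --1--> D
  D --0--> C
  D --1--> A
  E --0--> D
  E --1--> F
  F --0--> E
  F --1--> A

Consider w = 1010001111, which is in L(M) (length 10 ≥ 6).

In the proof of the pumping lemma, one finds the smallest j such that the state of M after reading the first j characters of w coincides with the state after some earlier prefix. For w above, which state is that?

State sequence: A -1-> D -0-> C -1-> D -0-> C -0-> E -0-> D -1-> A -1-> D -1-> A -1-> D
First repeat at step 3: D was already visited.

The earliest repeat is at step j = 3: M is in D, which it already visited at step i = 1.
Pumping length from the standard proof: p = 6 (the number of states). The repeated state found above gives |xy| = j ≤ 6 and |y| = j − i ≥ 1.

D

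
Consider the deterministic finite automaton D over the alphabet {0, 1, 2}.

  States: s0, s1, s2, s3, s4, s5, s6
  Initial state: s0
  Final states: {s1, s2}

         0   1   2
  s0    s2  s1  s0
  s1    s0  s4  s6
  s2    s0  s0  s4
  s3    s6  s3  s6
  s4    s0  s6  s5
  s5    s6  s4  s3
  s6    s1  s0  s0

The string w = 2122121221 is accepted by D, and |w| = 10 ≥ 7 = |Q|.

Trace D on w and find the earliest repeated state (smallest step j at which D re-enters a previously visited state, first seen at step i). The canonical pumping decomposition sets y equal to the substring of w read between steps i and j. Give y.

2

State sequence: s0 -2-> s0 -1-> s1 -2-> s6 -2-> s0 -1-> s1 -2-> s6 -1-> s0 -2-> s0 -2-> s0 -1-> s1
First repeat at step 1: s0 was already visited.

So i = 0, j = 1, giving x = w[0:0] = ε, y = w[0:1] = 2, z = w[1:10] = 122121221.
Check: |xy| = 1 ≤ 7 and |y| = 1 ≥ 1. Reading y takes D from s0 back to s0, so every xyⁱz is accepted.
With |Q| = 7, pigeonhole forces a state repeat no later than step 7; the substring read between the first and second visits to that state can be pumped.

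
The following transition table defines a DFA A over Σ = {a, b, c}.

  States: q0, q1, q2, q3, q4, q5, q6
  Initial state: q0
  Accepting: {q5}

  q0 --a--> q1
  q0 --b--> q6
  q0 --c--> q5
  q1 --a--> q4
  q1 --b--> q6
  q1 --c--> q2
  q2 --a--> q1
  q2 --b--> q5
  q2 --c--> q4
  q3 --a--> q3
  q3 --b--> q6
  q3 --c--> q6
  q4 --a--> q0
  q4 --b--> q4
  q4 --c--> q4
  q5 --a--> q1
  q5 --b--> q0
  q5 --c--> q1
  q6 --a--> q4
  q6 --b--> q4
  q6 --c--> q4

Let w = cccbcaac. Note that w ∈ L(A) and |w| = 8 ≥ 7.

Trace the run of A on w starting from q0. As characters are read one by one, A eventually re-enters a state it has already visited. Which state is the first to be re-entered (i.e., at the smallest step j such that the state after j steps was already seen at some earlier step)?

q5

State sequence: q0 -c-> q5 -c-> q1 -c-> q2 -b-> q5 -c-> q1 -a-> q4 -a-> q0 -c-> q5
First repeat at step 4: q5 was already visited.

The earliest repeat is at step j = 4: A is in q5, which it already visited at step i = 1.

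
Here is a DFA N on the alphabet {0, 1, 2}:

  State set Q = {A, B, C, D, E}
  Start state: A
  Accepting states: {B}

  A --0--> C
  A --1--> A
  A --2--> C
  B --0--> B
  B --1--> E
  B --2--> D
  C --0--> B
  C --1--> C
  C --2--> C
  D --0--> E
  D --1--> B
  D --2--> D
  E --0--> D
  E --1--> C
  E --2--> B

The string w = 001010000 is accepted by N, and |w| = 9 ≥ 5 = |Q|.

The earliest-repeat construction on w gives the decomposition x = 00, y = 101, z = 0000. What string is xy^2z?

001011010000

xy^2z = 00·101·101·0000 = 001011010000.
Reading y = 101 takes N from B back to B, so after x·y·y the machine is still in B, and z then leads to the accepting state B. Hence 001011010000 ∈ L(N).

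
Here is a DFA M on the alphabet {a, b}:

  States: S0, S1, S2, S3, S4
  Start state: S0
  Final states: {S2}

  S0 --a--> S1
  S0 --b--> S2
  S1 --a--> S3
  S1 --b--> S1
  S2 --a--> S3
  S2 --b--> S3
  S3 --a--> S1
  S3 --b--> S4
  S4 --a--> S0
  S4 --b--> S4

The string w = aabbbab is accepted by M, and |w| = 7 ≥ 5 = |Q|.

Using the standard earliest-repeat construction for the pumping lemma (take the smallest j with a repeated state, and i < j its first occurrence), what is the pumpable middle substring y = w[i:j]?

Run of M on w = a a b b b a b:
  step 0: S0  (start)
  step 1: S1  (read a: S0→S1)
  step 2: S3  (read a: S1→S3)
  step 3: S4  (read b: S3→S4)
  step 4: S4  (read b: S4→S4)   ← first repeat (S4 seen earlier)
  step 5: S4  (read b: S4→S4)
  step 6: S0  (read a: S4→S0)
  step 7: S2  (read b: S0→S2)

So i = 3, j = 4, giving x = w[0:3] = aab, y = w[3:4] = b, z = w[4:7] = bab.
Check: |xy| = 4 ≤ 5 and |y| = 1 ≥ 1. Reading y takes M from S4 back to S4, so every xyⁱz is accepted.
With |Q| = 5, pigeonhole forces a state repeat no later than step 5; the substring read between the first and second visits to that state can be pumped.

b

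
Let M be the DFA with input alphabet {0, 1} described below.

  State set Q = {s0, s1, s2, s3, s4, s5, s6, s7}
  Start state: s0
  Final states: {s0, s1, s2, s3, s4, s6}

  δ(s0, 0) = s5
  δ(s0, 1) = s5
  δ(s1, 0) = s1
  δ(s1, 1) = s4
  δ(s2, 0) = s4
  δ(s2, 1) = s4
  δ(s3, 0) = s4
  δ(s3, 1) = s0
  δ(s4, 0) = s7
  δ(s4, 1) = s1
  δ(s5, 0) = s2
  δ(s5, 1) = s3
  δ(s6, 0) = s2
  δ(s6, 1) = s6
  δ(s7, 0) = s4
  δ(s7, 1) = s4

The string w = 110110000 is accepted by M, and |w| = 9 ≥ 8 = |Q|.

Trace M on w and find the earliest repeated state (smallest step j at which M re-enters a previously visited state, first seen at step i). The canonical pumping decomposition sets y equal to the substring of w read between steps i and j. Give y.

11

Run of M on w = 1 1 0 1 1 0 0 0 0:
  step 0: s0  (start)
  step 1: s5  (read 1: s0→s5)
  step 2: s3  (read 1: s5→s3)
  step 3: s4  (read 0: s3→s4)
  step 4: s1  (read 1: s4→s1)
  step 5: s4  (read 1: s1→s4)   ← first repeat (s4 seen earlier)
  step 6: s7  (read 0: s4→s7)
  step 7: s4  (read 0: s7→s4)
  step 8: s7  (read 0: s4→s7)
  step 9: s4  (read 0: s7→s4)

So i = 3, j = 5, giving x = w[0:3] = 110, y = w[3:5] = 11, z = w[5:9] = 0000.
Check: |xy| = 5 ≤ 8 and |y| = 2 ≥ 1. Reading y takes M from s4 back to s4, so every xyⁱz is accepted.
Since M has 8 states, any run of length ≥ 8 visits 8+1 states, so by pigeonhole some state repeats within the first 8 steps — that repeat gives the pumpable loop.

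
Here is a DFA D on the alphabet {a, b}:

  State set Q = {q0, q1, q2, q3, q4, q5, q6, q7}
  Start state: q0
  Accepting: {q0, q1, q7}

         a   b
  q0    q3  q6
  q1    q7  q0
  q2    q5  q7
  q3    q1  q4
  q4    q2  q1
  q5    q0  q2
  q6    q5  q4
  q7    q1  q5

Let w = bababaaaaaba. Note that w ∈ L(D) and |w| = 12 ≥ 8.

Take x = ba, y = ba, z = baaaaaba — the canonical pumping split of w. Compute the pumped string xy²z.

babababaaaaaba

xy^2z = ba·ba·ba·baaaaaba = babababaaaaaba.
Reading y = ba takes D from q5 back to q5, so after x·y·y the machine is still in q5, and z then leads to the accepting state q0. Hence babababaaaaaba ∈ L(D).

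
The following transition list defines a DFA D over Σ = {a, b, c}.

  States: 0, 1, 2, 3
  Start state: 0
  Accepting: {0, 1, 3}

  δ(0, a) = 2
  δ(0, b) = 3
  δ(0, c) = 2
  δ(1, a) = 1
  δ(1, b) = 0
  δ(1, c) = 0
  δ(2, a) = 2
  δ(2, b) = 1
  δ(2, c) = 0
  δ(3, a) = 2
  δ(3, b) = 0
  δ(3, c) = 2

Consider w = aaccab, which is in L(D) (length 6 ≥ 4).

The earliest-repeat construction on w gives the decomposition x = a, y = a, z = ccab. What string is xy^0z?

xy⁰z = xz = a·ccab = accab.
Reading y = a takes D from 2 back to 2, so after x the machine is still in 2, and z then leads to the accepting state 1. Hence accab ∈ L(D).

accab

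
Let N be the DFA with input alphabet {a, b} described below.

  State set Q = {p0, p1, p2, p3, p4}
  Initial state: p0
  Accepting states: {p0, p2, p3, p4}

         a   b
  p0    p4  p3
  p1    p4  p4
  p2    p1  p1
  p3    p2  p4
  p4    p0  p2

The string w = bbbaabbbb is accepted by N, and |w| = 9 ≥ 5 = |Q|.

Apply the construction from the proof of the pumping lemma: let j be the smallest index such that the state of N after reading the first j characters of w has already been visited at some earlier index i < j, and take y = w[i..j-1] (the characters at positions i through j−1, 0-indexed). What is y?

baa

State sequence: p0 -b-> p3 -b-> p4 -b-> p2 -a-> p1 -a-> p4 -b-> p2 -b-> p1 -b-> p4 -b-> p2
First repeat at step 5: p4 was already visited.

So i = 2, j = 5, giving x = w[0:2] = bb, y = w[2:5] = baa, z = w[5:9] = bbbb.
Check: |xy| = 5 ≤ 5 and |y| = 3 ≥ 1. Reading y takes N from p4 back to p4, so every xyⁱz is accepted.
With |Q| = 5, pigeonhole forces a state repeat no later than step 5; the substring read between the first and second visits to that state can be pumped.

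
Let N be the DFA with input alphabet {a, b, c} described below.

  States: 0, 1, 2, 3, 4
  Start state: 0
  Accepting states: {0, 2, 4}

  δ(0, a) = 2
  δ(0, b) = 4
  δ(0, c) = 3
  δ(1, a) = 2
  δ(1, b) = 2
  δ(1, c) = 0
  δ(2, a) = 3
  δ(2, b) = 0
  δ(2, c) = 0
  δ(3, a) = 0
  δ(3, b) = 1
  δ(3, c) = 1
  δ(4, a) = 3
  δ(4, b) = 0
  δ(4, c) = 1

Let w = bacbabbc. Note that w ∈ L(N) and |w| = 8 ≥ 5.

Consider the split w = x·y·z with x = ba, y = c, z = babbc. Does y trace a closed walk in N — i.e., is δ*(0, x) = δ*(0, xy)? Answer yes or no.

no

Run of N on the first 3 characters of w = b a c:
  step 0: 0  (start)
  step 1: 4  (read b: 0→4)
  step 2: 3  (read a: 4→3)
  step 3: 1  (read c: 3→1)

After x (step 2): 3. After xy (step 3): 1.
They differ (3 ≠ 1), so y is not a cycle from the state after x; this split is not the one the pumping-lemma construction produces, and pumping y need not keep the string in L(N).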